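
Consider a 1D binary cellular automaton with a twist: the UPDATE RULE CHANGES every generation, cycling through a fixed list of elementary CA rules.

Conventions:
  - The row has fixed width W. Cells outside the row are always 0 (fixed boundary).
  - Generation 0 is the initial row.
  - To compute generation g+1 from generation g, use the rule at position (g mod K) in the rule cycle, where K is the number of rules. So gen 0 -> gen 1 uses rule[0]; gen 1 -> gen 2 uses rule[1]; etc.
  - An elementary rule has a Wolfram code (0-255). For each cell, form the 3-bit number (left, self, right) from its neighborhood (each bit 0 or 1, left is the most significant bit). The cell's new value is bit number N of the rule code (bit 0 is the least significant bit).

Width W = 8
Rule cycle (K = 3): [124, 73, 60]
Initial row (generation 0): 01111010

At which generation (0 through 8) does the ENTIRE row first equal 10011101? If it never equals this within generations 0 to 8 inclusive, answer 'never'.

Gen 0: 01111010
Gen 1 (rule 124): 01001111
Gen 2 (rule 73): 00001001
Gen 3 (rule 60): 00001101
Gen 4 (rule 124): 00001111
Gen 5 (rule 73): 11101001
Gen 6 (rule 60): 10011101
Gen 7 (rule 124): 11010111
Gen 8 (rule 73): 11000101

Answer: 6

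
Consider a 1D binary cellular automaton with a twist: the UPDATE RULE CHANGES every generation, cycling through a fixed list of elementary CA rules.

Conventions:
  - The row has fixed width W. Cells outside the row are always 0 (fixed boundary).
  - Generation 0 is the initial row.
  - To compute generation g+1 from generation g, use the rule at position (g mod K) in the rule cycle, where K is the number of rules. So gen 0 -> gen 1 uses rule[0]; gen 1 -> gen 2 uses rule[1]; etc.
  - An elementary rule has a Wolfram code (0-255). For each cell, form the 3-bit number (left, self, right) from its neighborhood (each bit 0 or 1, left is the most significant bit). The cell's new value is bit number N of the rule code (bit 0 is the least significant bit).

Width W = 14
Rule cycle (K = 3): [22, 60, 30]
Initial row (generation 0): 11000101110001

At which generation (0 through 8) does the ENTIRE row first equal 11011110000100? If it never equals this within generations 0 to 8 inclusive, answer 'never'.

Answer: 5

Derivation:
Gen 0: 11000101110001
Gen 1 (rule 22): 00101100001011
Gen 2 (rule 60): 00111010001110
Gen 3 (rule 30): 01100011011001
Gen 4 (rule 22): 10010100000111
Gen 5 (rule 60): 11011110000100
Gen 6 (rule 30): 10010001001110
Gen 7 (rule 22): 11111011110001
Gen 8 (rule 60): 10000110001001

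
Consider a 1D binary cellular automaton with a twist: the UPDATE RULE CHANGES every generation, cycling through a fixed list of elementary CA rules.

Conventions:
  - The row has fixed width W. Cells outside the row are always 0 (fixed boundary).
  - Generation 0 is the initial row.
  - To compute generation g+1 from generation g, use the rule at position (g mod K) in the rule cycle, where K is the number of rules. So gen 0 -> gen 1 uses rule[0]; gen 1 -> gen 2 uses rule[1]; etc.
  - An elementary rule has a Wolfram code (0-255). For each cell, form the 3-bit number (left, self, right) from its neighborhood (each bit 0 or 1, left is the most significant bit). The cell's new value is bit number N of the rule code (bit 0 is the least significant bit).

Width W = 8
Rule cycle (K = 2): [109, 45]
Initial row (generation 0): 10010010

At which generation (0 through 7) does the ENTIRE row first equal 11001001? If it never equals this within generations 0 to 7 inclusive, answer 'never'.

Answer: never

Derivation:
Gen 0: 10010010
Gen 1 (rule 109): 10010010
Gen 2 (rule 45): 10010010
Gen 3 (rule 109): 10010010
Gen 4 (rule 45): 10010010
Gen 5 (rule 109): 10010010
Gen 6 (rule 45): 10010010
Gen 7 (rule 109): 10010010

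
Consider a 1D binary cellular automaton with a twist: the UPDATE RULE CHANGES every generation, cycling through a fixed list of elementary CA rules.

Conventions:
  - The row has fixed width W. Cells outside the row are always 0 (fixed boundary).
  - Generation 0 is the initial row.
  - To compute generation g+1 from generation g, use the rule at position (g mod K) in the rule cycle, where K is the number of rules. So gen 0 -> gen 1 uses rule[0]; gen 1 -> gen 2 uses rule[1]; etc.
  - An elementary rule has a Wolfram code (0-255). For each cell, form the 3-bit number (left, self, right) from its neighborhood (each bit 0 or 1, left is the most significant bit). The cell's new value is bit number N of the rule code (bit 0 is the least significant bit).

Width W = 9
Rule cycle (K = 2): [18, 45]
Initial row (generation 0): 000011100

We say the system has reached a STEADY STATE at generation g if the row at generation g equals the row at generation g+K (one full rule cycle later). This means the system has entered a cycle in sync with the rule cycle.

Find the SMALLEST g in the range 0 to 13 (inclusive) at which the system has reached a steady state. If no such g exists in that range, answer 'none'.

Answer: 5

Derivation:
Gen 0: 000011100
Gen 1 (rule 18): 000100010
Gen 2 (rule 45): 110101010
Gen 3 (rule 18): 000000001
Gen 4 (rule 45): 111111101
Gen 5 (rule 18): 000000000
Gen 6 (rule 45): 111111111
Gen 7 (rule 18): 000000000
Gen 8 (rule 45): 111111111
Gen 9 (rule 18): 000000000
Gen 10 (rule 45): 111111111
Gen 11 (rule 18): 000000000
Gen 12 (rule 45): 111111111
Gen 13 (rule 18): 000000000
Gen 14 (rule 45): 111111111
Gen 15 (rule 18): 000000000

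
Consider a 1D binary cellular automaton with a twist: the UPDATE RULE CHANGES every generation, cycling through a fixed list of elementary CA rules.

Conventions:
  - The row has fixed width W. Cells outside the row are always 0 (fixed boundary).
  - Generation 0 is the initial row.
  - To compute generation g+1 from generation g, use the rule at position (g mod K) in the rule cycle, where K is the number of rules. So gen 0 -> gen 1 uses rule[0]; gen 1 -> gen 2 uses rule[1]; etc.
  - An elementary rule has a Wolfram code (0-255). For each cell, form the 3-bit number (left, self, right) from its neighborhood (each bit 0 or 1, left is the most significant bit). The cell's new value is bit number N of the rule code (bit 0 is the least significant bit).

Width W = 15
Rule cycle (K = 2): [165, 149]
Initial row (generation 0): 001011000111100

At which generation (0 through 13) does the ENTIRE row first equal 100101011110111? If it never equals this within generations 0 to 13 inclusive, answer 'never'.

Gen 0: 001011000111100
Gen 1 (rule 165): 101100010011001
Gen 2 (rule 149): 100011011000101
Gen 3 (rule 165): 101000100010111
Gen 4 (rule 149): 101110111010010
Gen 5 (rule 165): 110101010110010
Gen 6 (rule 149): 000101010001011
Gen 7 (rule 165): 110111110101100
Gen 8 (rule 149): 000011100100011
Gen 9 (rule 165): 111001000101000
Gen 10 (rule 149): 010101110101111
Gen 11 (rule 165): 011110101110110
Gen 12 (rule 149): 001100100100001
Gen 13 (rule 165): 100000100101101

Answer: never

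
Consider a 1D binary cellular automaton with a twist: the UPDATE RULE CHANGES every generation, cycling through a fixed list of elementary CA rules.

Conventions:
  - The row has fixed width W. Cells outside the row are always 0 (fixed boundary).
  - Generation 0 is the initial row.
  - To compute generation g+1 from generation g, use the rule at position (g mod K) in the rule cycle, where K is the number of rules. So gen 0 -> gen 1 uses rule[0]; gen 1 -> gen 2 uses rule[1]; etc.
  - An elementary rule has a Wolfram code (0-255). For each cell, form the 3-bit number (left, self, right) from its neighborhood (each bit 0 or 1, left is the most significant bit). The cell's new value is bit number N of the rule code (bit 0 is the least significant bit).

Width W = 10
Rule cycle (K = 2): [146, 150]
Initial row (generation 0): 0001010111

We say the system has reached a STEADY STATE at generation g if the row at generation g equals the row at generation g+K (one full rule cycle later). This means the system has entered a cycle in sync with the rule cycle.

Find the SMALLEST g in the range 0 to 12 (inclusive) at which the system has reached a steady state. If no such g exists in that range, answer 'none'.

Gen 0: 0001010111
Gen 1 (rule 146): 0010000010
Gen 2 (rule 150): 0111000111
Gen 3 (rule 146): 1010101010
Gen 4 (rule 150): 1010101011
Gen 5 (rule 146): 0000000000
Gen 6 (rule 150): 0000000000
Gen 7 (rule 146): 0000000000
Gen 8 (rule 150): 0000000000
Gen 9 (rule 146): 0000000000
Gen 10 (rule 150): 0000000000
Gen 11 (rule 146): 0000000000
Gen 12 (rule 150): 0000000000
Gen 13 (rule 146): 0000000000
Gen 14 (rule 150): 0000000000

Answer: 5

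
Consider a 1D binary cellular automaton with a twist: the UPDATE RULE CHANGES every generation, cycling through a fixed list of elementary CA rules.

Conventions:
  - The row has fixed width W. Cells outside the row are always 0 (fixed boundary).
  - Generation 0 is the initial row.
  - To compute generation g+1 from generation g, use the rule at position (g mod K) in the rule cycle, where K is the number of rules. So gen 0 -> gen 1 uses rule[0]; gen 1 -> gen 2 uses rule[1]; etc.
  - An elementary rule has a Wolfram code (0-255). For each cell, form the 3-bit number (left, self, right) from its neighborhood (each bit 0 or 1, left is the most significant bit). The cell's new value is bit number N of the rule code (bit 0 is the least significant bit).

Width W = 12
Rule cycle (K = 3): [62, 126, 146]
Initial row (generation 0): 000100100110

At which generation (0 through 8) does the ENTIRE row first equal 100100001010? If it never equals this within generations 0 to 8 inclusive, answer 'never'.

Gen 0: 000100100110
Gen 1 (rule 62): 001111111101
Gen 2 (rule 126): 011000000111
Gen 3 (rule 146): 100100001010
Gen 4 (rule 62): 111110011111
Gen 5 (rule 126): 100011110001
Gen 6 (rule 146): 010101101010
Gen 7 (rule 62): 111111011111
Gen 8 (rule 126): 100001110001

Answer: 3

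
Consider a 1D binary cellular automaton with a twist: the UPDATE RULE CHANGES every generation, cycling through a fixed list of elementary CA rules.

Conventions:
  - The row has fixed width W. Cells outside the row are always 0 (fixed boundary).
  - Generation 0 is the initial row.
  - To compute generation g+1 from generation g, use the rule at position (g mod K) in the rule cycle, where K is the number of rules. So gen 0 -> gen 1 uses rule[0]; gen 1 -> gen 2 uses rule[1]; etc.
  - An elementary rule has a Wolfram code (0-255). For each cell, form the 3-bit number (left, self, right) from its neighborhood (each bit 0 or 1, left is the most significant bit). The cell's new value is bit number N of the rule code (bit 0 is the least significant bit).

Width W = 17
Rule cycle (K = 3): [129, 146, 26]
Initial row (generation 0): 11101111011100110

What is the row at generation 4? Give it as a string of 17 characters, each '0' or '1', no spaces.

Answer: 11110000111000111

Derivation:
Gen 0: 11101111011100110
Gen 1 (rule 129): 01000110001000000
Gen 2 (rule 146): 10101001010100000
Gen 3 (rule 26): 00000110000010000
Gen 4 (rule 129): 11110000111000111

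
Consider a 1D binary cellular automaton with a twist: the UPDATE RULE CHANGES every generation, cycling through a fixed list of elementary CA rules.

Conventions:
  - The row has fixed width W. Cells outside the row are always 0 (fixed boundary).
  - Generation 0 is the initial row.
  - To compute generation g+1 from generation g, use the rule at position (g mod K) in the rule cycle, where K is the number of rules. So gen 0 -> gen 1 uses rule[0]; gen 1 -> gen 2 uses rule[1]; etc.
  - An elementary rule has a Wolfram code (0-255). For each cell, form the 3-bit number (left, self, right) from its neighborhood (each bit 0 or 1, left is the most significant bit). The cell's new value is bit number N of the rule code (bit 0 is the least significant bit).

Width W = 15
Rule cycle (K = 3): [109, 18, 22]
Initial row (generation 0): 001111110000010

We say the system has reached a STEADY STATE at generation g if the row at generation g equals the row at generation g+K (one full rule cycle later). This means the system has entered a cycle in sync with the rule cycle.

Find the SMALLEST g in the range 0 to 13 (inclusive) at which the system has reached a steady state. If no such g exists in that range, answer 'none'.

Gen 0: 001111110000010
Gen 1 (rule 109): 101000010111010
Gen 2 (rule 18): 000100100000001
Gen 3 (rule 22): 001111110000011
Gen 4 (rule 109): 101000010111011
Gen 5 (rule 18): 000100100000000
Gen 6 (rule 22): 001111110000000
Gen 7 (rule 109): 101000010111111
Gen 8 (rule 18): 000100100000000
Gen 9 (rule 22): 001111110000000
Gen 10 (rule 109): 101000010111111
Gen 11 (rule 18): 000100100000000
Gen 12 (rule 22): 001111110000000
Gen 13 (rule 109): 101000010111111
Gen 14 (rule 18): 000100100000000
Gen 15 (rule 22): 001111110000000
Gen 16 (rule 109): 101000010111111

Answer: 5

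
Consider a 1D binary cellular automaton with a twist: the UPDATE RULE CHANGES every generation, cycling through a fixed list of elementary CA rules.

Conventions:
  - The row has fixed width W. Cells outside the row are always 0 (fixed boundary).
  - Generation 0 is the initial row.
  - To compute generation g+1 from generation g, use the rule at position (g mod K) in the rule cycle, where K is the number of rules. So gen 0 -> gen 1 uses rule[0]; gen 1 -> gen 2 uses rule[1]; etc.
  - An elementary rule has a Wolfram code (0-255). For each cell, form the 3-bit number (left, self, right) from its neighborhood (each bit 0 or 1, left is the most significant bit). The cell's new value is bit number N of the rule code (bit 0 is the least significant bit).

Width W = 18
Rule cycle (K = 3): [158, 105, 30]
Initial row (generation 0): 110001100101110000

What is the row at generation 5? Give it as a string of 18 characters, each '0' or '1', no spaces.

Answer: 000110101010010110

Derivation:
Gen 0: 110001100101110000
Gen 1 (rule 158): 101011011101101000
Gen 2 (rule 105): 010111110111110011
Gen 3 (rule 30): 110100000100001110
Gen 4 (rule 158): 100110001110011101
Gen 5 (rule 105): 000110101010010110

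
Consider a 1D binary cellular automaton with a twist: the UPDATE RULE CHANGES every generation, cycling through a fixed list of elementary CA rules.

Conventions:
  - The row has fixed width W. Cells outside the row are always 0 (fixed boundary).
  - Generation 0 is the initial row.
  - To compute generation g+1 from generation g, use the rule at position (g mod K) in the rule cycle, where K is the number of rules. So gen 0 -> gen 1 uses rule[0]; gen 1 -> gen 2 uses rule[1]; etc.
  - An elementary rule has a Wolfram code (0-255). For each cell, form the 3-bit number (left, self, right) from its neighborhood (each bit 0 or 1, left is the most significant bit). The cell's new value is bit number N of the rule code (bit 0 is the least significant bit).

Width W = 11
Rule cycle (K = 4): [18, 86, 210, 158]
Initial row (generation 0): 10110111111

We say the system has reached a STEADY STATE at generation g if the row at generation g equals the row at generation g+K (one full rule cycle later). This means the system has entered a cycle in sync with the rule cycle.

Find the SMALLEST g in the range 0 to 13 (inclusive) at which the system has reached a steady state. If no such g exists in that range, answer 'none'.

Gen 0: 10110111111
Gen 1 (rule 18): 00000000000
Gen 2 (rule 86): 00000000000
Gen 3 (rule 210): 00000000000
Gen 4 (rule 158): 00000000000
Gen 5 (rule 18): 00000000000
Gen 6 (rule 86): 00000000000
Gen 7 (rule 210): 00000000000
Gen 8 (rule 158): 00000000000
Gen 9 (rule 18): 00000000000
Gen 10 (rule 86): 00000000000
Gen 11 (rule 210): 00000000000
Gen 12 (rule 158): 00000000000
Gen 13 (rule 18): 00000000000
Gen 14 (rule 86): 00000000000
Gen 15 (rule 210): 00000000000
Gen 16 (rule 158): 00000000000
Gen 17 (rule 18): 00000000000

Answer: 1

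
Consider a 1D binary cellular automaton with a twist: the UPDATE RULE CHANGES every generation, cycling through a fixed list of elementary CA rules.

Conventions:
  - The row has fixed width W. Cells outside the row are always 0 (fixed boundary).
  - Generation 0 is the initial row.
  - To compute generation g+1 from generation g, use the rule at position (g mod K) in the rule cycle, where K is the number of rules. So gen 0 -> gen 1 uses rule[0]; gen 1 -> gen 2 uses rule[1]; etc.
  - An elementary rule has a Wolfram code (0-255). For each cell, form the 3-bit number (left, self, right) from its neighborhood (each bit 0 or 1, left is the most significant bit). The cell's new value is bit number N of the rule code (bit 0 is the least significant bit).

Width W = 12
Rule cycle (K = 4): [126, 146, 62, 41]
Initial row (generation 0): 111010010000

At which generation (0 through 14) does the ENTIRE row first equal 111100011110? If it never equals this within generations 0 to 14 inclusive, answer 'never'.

Gen 0: 111010010000
Gen 1 (rule 126): 101111111000
Gen 2 (rule 146): 000111110100
Gen 3 (rule 62): 001100001110
Gen 4 (rule 41): 101001101000
Gen 5 (rule 126): 111111111100
Gen 6 (rule 146): 011111111010
Gen 7 (rule 62): 110000000111
Gen 8 (rule 41): 100111110100
Gen 9 (rule 126): 111100011110
Gen 10 (rule 146): 011010101101
Gen 11 (rule 62): 110111111011
Gen 12 (rule 41): 101100000110
Gen 13 (rule 126): 111110001111
Gen 14 (rule 146): 011101010110

Answer: 9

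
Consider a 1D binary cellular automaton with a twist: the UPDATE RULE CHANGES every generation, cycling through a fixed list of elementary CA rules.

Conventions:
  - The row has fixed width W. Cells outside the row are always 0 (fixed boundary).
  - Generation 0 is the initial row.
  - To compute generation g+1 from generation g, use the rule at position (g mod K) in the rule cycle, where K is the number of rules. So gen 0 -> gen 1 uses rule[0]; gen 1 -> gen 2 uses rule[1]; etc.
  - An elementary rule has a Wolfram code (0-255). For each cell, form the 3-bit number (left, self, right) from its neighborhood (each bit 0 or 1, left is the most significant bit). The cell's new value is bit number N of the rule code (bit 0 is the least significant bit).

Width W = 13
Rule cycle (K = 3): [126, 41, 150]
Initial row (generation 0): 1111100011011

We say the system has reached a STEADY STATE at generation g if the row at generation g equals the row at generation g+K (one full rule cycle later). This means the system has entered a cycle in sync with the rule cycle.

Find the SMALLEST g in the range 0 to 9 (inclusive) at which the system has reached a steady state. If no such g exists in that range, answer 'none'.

Gen 0: 1111100011011
Gen 1 (rule 126): 1000110111111
Gen 2 (rule 41): 0010101100000
Gen 3 (rule 150): 0110100010000
Gen 4 (rule 126): 1111110111000
Gen 5 (rule 41): 1000001100011
Gen 6 (rule 150): 1100010010100
Gen 7 (rule 126): 1110111111110
Gen 8 (rule 41): 1001100000000
Gen 9 (rule 150): 1110010000000
Gen 10 (rule 126): 1011111000000
Gen 11 (rule 41): 0110000011111
Gen 12 (rule 150): 1001000101110

Answer: none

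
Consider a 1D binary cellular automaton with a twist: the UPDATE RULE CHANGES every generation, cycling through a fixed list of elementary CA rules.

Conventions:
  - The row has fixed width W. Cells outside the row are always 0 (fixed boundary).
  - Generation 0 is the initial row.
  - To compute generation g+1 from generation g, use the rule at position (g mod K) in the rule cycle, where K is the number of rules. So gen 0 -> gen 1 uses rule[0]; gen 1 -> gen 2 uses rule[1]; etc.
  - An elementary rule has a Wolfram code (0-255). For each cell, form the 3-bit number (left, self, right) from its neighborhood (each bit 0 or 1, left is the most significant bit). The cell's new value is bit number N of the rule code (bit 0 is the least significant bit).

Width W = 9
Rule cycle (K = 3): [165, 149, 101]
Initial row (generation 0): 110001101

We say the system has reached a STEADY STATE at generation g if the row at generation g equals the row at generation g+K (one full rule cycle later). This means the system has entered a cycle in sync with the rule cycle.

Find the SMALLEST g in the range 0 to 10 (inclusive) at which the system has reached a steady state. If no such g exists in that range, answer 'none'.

Gen 0: 110001101
Gen 1 (rule 165): 000100011
Gen 2 (rule 149): 110111000
Gen 3 (rule 101): 011001011
Gen 4 (rule 165): 000001100
Gen 5 (rule 149): 111100011
Gen 6 (rule 101): 000101001
Gen 7 (rule 165): 110111001
Gen 8 (rule 149): 000010101
Gen 9 (rule 101): 111011111
Gen 10 (rule 165): 010101110
Gen 11 (rule 149): 010100101
Gen 12 (rule 101): 011100111
Gen 13 (rule 165): 001000010

Answer: none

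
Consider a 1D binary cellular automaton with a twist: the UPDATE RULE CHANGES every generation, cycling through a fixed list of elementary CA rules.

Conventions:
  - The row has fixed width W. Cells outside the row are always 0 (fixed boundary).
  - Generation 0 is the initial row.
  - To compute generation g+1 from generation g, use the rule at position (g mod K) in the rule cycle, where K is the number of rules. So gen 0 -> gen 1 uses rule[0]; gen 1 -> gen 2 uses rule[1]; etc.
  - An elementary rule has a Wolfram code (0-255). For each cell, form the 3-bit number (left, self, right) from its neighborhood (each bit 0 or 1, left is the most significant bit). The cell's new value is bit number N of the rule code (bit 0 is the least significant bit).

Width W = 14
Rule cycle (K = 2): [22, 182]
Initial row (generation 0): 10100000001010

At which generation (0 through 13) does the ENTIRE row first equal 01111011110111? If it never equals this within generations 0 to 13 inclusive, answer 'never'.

Gen 0: 10100000001010
Gen 1 (rule 22): 10110000011011
Gen 2 (rule 182): 11001000100100
Gen 3 (rule 22): 00111101111110
Gen 4 (rule 182): 01011010111101
Gen 5 (rule 22): 11000010000001
Gen 6 (rule 182): 00100111000011
Gen 7 (rule 22): 01111000100100
Gen 8 (rule 182): 10110101111110
Gen 9 (rule 22): 10000100000001
Gen 10 (rule 182): 11001110000011
Gen 11 (rule 22): 00110001000100
Gen 12 (rule 182): 01001011101110
Gen 13 (rule 22): 11111000000001

Answer: never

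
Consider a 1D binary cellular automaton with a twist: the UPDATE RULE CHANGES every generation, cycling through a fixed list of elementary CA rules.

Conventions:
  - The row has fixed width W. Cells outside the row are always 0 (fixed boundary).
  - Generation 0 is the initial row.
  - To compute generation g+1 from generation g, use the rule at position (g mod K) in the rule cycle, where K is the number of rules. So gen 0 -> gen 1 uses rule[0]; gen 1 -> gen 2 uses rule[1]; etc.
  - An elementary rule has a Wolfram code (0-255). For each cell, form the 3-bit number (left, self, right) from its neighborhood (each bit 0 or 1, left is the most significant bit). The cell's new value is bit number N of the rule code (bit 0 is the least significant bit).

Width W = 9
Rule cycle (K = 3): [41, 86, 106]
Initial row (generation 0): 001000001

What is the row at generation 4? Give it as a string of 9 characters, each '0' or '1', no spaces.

Gen 0: 001000001
Gen 1 (rule 41): 100011100
Gen 2 (rule 86): 110100110
Gen 3 (rule 106): 111001110
Gen 4 (rule 41): 100001000

Answer: 100001000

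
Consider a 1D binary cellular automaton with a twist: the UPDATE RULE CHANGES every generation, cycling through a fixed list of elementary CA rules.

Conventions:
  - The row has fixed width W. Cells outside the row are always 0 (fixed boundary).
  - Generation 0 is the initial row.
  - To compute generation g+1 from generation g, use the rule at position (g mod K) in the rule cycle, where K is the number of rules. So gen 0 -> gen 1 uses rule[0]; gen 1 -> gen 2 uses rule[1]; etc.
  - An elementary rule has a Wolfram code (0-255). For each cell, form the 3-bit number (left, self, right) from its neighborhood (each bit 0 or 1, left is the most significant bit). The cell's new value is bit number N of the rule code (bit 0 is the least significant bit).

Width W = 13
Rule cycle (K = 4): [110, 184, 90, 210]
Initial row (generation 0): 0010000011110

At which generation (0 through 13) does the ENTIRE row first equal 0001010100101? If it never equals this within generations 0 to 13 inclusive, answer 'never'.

Gen 0: 0010000011110
Gen 1 (rule 110): 0110000110010
Gen 2 (rule 184): 0101000101001
Gen 3 (rule 90): 1000101000110
Gen 4 (rule 210): 0101000101011
Gen 5 (rule 110): 1111001111111
Gen 6 (rule 184): 1110101111110
Gen 7 (rule 90): 1010001000011
Gen 8 (rule 210): 0001010100101
Gen 9 (rule 110): 0011111101111
Gen 10 (rule 184): 0011111011110
Gen 11 (rule 90): 0110001010011
Gen 12 (rule 210): 1011010001101
Gen 13 (rule 110): 1111110011111

Answer: 8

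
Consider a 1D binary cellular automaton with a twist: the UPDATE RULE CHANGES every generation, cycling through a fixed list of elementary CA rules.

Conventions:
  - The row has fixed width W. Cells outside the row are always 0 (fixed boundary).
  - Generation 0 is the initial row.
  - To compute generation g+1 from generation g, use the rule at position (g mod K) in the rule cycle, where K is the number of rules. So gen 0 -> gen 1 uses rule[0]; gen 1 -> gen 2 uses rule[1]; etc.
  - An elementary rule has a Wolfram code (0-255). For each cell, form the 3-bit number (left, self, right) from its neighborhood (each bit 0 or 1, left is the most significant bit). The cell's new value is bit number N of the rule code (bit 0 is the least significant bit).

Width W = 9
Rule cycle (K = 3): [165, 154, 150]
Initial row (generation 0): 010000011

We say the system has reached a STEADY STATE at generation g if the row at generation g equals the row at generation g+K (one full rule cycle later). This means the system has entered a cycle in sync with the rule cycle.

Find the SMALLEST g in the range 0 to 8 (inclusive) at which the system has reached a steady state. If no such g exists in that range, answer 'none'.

Answer: none

Derivation:
Gen 0: 010000011
Gen 1 (rule 165): 010111000
Gen 2 (rule 154): 100110100
Gen 3 (rule 150): 111000110
Gen 4 (rule 165): 010010000
Gen 5 (rule 154): 101101000
Gen 6 (rule 150): 100001100
Gen 7 (rule 165): 101100001
Gen 8 (rule 154): 001010010
Gen 9 (rule 150): 011011111
Gen 10 (rule 165): 000101110
Gen 11 (rule 154): 001001101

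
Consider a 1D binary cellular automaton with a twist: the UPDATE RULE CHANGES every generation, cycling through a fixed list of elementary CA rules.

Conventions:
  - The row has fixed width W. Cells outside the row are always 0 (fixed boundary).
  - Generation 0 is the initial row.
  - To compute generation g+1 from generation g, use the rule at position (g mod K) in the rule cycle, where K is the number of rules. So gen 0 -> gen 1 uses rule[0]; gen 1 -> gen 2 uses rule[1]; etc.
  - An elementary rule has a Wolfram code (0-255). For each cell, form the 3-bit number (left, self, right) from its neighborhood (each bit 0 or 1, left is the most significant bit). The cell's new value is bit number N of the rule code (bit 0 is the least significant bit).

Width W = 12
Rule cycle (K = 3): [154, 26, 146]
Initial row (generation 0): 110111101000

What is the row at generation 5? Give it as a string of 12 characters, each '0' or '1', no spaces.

Gen 0: 110111101000
Gen 1 (rule 154): 100111000100
Gen 2 (rule 26): 011100101010
Gen 3 (rule 146): 101011000001
Gen 4 (rule 154): 000010100010
Gen 5 (rule 26): 000100010101

Answer: 000100010101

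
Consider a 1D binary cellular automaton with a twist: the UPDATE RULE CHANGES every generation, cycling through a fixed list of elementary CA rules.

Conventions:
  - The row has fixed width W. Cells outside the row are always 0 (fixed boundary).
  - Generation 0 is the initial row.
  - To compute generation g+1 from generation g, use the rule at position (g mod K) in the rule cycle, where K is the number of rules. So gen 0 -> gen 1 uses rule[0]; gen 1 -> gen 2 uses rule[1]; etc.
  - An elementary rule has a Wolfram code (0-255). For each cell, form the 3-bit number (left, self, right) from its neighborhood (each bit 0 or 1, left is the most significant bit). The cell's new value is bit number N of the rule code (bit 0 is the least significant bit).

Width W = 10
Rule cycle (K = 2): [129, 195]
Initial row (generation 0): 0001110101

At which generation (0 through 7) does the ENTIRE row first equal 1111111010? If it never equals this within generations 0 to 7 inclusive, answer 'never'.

Gen 0: 0001110101
Gen 1 (rule 129): 1100100000
Gen 2 (rule 195): 0101001111
Gen 3 (rule 129): 0000000110
Gen 4 (rule 195): 1111111010
Gen 5 (rule 129): 0111110000
Gen 6 (rule 195): 1011110111
Gen 7 (rule 129): 0001100010

Answer: 4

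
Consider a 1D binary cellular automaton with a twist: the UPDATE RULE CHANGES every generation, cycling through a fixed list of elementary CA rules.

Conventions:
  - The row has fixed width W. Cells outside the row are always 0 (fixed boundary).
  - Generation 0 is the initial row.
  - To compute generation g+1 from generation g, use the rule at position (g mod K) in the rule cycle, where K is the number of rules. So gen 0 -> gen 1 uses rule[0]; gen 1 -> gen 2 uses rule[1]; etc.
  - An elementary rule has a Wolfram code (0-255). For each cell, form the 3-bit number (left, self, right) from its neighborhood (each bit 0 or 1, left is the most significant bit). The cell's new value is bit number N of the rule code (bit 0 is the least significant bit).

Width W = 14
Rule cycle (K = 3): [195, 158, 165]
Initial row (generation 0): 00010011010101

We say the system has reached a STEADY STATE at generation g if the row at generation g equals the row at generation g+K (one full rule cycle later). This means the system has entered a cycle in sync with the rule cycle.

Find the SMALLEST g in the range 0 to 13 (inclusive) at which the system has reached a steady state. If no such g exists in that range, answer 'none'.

Answer: none

Derivation:
Gen 0: 00010011010101
Gen 1 (rule 195): 11100101000000
Gen 2 (rule 158): 11011101100000
Gen 3 (rule 165): 00101010001111
Gen 4 (rule 195): 11000000110111
Gen 5 (rule 158): 10100001100110
Gen 6 (rule 165): 11101100000000
Gen 7 (rule 195): 01100101111111
Gen 8 (rule 158): 11011101111110
Gen 9 (rule 165): 00101010111100
Gen 10 (rule 195): 11000000011101
Gen 11 (rule 158): 10100000111001
Gen 12 (rule 165): 11101110010001
Gen 13 (rule 195): 01100110100110
Gen 14 (rule 158): 11011100111101
Gen 15 (rule 165): 00101000011011
Gen 16 (rule 195): 11000011101001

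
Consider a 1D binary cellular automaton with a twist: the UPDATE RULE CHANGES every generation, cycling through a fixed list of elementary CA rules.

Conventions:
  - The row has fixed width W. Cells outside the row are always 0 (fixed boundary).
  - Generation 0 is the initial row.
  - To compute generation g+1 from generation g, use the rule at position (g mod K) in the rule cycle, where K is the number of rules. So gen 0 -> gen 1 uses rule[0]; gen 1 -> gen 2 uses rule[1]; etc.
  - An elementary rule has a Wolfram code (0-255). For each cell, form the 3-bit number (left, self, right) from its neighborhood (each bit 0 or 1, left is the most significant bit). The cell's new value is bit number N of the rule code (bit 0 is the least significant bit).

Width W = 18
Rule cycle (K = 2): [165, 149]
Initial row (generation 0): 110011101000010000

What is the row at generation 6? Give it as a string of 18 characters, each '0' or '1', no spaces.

Answer: 011111010111110111

Derivation:
Gen 0: 110011101000010000
Gen 1 (rule 165): 000001011011010111
Gen 2 (rule 149): 111101000000010010
Gen 3 (rule 165): 011011011111010010
Gen 4 (rule 149): 000000001110011011
Gen 5 (rule 165): 111111100100000100
Gen 6 (rule 149): 011111010111110111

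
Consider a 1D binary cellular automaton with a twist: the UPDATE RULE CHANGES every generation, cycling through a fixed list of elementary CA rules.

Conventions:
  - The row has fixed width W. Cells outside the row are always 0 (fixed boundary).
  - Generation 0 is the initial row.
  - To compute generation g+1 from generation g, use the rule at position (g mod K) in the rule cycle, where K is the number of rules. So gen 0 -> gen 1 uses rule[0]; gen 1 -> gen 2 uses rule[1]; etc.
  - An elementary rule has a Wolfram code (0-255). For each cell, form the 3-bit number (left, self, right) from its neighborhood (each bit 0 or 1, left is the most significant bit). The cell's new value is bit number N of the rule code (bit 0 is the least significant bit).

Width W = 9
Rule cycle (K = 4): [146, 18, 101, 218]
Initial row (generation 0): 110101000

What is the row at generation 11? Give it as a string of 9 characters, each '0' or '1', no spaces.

Gen 0: 110101000
Gen 1 (rule 146): 000000100
Gen 2 (rule 18): 000001010
Gen 3 (rule 101): 111101110
Gen 4 (rule 218): 111101111
Gen 5 (rule 146): 011000110
Gen 6 (rule 18): 100101001
Gen 7 (rule 101): 100111001
Gen 8 (rule 218): 011111110
Gen 9 (rule 146): 101111101
Gen 10 (rule 18): 000000000
Gen 11 (rule 101): 111111111

Answer: 111111111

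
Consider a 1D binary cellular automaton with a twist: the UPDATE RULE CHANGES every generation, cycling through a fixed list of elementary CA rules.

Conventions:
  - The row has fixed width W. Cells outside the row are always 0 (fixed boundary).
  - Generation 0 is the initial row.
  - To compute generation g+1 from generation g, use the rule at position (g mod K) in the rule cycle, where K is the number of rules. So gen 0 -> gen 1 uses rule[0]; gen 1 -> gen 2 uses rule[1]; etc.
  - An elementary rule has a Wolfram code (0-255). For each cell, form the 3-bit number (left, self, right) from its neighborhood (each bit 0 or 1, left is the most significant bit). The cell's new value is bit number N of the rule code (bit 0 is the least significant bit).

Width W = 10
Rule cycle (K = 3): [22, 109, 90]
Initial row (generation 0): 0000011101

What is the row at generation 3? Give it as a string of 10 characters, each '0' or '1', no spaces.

Gen 0: 0000011101
Gen 1 (rule 22): 0000100001
Gen 2 (rule 109): 1110101101
Gen 3 (rule 90): 1010001100

Answer: 1010001100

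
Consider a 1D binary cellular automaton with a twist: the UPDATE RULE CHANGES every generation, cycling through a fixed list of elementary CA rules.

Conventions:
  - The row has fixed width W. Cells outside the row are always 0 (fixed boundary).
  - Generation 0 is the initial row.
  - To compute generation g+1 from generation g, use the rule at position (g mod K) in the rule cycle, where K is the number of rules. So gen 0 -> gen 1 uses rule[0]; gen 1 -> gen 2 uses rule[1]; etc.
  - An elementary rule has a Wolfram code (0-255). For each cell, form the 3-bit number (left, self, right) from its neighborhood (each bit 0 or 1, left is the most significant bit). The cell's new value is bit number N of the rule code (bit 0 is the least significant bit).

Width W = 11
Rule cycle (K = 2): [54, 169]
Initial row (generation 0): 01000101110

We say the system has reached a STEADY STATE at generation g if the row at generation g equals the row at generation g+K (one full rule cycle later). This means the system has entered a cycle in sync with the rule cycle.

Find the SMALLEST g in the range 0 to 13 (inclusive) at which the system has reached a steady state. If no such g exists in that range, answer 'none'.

Gen 0: 01000101110
Gen 1 (rule 54): 11101110001
Gen 2 (rule 169): 11011100100
Gen 3 (rule 54): 00100011110
Gen 4 (rule 169): 10001011100
Gen 5 (rule 54): 11011100010
Gen 6 (rule 169): 10111001000
Gen 7 (rule 54): 11000111100
Gen 8 (rule 169): 10010111001
Gen 9 (rule 54): 11111000111
Gen 10 (rule 169): 11110010110
Gen 11 (rule 54): 00001111001
Gen 12 (rule 169): 11101110000
Gen 13 (rule 54): 00010001000
Gen 14 (rule 169): 11000100011
Gen 15 (rule 54): 00101110100

Answer: none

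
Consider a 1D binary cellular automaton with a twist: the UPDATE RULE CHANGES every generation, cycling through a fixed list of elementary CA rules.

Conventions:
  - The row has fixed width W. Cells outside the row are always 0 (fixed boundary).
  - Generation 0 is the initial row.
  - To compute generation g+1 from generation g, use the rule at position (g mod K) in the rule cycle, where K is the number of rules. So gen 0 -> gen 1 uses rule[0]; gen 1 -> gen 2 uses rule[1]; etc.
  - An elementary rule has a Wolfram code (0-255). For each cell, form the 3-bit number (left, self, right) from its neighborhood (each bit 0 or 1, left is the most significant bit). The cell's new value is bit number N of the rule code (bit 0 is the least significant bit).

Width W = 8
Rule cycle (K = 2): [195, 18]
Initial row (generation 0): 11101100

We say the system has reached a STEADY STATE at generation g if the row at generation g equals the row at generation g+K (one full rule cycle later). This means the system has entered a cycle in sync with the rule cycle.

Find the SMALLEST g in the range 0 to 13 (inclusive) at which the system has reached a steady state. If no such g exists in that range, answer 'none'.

Answer: 8

Derivation:
Gen 0: 11101100
Gen 1 (rule 195): 01100101
Gen 2 (rule 18): 10011000
Gen 3 (rule 195): 00101011
Gen 4 (rule 18): 01000000
Gen 5 (rule 195): 10011111
Gen 6 (rule 18): 01100000
Gen 7 (rule 195): 10101111
Gen 8 (rule 18): 00000000
Gen 9 (rule 195): 11111111
Gen 10 (rule 18): 00000000
Gen 11 (rule 195): 11111111
Gen 12 (rule 18): 00000000
Gen 13 (rule 195): 11111111
Gen 14 (rule 18): 00000000
Gen 15 (rule 195): 11111111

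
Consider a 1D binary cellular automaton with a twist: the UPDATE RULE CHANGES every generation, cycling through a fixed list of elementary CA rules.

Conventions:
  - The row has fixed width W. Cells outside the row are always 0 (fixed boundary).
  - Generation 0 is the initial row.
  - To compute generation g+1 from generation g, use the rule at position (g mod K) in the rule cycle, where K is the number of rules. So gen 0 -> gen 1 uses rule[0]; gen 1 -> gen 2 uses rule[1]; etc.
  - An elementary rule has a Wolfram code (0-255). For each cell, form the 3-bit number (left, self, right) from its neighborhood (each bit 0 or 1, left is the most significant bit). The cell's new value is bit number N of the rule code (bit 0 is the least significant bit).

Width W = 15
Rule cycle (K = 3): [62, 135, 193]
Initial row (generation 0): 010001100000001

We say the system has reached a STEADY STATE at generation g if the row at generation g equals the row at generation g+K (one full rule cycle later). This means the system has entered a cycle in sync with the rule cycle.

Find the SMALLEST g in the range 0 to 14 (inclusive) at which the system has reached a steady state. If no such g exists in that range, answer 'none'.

Gen 0: 010001100000001
Gen 1 (rule 62): 111011010000011
Gen 2 (rule 135): 010000010111100
Gen 3 (rule 193): 000111000011101
Gen 4 (rule 62): 001100100110011
Gen 5 (rule 135): 110001101000100
Gen 6 (rule 193): 010100100010001
Gen 7 (rule 62): 111111110111011
Gen 8 (rule 135): 011111100010000
Gen 9 (rule 193): 001111101000111
Gen 10 (rule 62): 011000011101100
Gen 11 (rule 135): 100011101000001
Gen 12 (rule 193): 001001100011100
Gen 13 (rule 62): 011111010110010
Gen 14 (rule 135): 101110010000110
Gen 15 (rule 193): 000110000110010
Gen 16 (rule 62): 001101001101111
Gen 17 (rule 135): 110001010000110

Answer: none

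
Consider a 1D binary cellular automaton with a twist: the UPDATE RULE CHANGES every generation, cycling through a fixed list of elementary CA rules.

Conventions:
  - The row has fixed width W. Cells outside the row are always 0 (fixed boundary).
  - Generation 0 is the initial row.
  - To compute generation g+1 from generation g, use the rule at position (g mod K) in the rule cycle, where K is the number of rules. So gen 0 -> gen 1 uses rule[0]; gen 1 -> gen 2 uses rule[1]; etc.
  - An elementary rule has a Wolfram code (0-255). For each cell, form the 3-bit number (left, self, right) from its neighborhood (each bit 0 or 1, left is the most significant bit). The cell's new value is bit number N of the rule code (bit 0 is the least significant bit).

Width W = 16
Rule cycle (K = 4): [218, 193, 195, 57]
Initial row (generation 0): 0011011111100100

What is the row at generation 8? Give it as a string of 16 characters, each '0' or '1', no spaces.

Answer: 0100010101100110

Derivation:
Gen 0: 0011011111100100
Gen 1 (rule 218): 0111011111111010
Gen 2 (rule 193): 0011001111111000
Gen 3 (rule 195): 1101010111111011
Gen 4 (rule 57): 1010101100000110
Gen 5 (rule 218): 0000001110001111
Gen 6 (rule 193): 1111100110100111
Gen 7 (rule 195): 0111101010001011
Gen 8 (rule 57): 0100010101100110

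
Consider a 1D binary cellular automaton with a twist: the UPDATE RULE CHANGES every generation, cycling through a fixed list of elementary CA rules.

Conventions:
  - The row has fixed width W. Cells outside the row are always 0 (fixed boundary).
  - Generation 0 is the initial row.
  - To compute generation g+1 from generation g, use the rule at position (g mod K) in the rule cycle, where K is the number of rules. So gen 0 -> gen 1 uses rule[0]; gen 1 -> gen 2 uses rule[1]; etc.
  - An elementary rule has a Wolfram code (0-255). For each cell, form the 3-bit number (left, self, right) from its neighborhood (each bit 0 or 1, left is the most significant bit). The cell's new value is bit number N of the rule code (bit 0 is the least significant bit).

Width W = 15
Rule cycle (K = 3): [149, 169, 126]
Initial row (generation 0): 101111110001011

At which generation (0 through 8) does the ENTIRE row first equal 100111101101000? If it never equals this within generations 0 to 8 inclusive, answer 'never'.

Gen 0: 101111110001011
Gen 1 (rule 149): 100111101101000
Gen 2 (rule 169): 000111011010011
Gen 3 (rule 126): 001101111111111
Gen 4 (rule 149): 100000111111110
Gen 5 (rule 169): 001110111111100
Gen 6 (rule 126): 011011100000110
Gen 7 (rule 149): 000001011110001
Gen 8 (rule 169): 111100111100100

Answer: 1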